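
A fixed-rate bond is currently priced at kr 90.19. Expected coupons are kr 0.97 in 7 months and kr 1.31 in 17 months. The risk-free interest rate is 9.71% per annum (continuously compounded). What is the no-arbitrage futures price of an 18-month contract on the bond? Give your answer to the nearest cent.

kr 101.95

PV(coupons) I = 0.97·e^(−0.0971·7/12) + 1.31·e^(−0.0971·17/12)
I = 0.9166 + 1.1416 = 2.0582
F = (S − I)·e^(rT) = (90.19 − 2.0582) · e^(0.0971·18/12)
= 88.1318 · e^0.145650 = 88.1318 × 1.156791 = kr 101.95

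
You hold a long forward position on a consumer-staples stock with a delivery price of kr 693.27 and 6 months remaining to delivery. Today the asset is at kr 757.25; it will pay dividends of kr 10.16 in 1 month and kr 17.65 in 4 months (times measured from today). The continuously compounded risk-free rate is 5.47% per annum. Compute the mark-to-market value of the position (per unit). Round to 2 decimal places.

PV(remaining dividends) I = 10.16·e^(−0.0547·1/12) + 17.65·e^(−0.0547·4/12) = 27.4449
Current forward F = (S − I)·e^(rT) = (757.25 − 27.4449)·e^(0.0547·6/12) = 729.8051 × 1.027727 = 750.0404
Value (long) = (F − K)·e^(−rT) = (750.0404 − 693.27) × 0.973021 = 55.2388
Value = kr 55.24

kr 55.24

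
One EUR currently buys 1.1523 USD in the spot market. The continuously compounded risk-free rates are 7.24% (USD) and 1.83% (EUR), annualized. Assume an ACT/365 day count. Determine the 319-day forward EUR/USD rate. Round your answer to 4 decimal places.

F = S·e^((r_USD − r_EUR)T) = 1.1523 · e^((0.0724 − 0.0183) × 319/365)
= 1.1523 · e^0.047282 = 1.1523 × 1.048418
F = 1.2081 USD per EUR

1.2081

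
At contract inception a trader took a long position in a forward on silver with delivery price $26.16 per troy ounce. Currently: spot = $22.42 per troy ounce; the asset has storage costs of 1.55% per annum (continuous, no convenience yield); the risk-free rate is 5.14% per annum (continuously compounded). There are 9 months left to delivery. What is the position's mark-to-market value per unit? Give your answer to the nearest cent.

Current fair forward for the remaining 9 months: F = S·e^((r + u)·T), (r + u) = 0.0514 + 0.0155 = 0.0669
F = 22.42 · e^(0.0669 × 9/12) = 22.42 × 1.051455 = 23.5736
Value of long forward = (F − K)·e^(−rT) = (23.5736 − 26.16) · e^(−0.0514·9/12)
= -2.5864 × 0.962184 = -2.49

-$2.49 per troy ounce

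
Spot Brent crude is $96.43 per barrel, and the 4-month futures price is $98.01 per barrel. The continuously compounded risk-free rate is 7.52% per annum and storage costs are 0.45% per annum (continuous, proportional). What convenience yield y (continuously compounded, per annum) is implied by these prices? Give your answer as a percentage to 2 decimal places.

3.09%

F = S·e^((r+u−y)T) ⇒ (r+u−y) = ln(F/S)/T
ln(98.01/96.43) = 0.016252; /T ⇒ 0.048756
y = r + u − ln(F/S)/T = 0.0752 + 0.0045 − 0.048756 = 0.030944
y = 3.09%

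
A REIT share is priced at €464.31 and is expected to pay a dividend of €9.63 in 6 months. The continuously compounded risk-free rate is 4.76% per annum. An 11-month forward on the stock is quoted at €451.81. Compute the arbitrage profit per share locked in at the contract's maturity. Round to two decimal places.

€23.38 per share

PV(dividends) I = 9.63·e^(−0.0476·6/12) = 9.4035
Fair forward F* = (S − I)·e^(rT) = (464.31 − 9.4035)·e^0.043633 = 454.9065 × 1.044599 = 475.1949
Market €451.81 < fair 475.1949: forward underpriced → reverse cash-and-carry (short the stock, invest proceeds at r, pay the dividends, go long the forward).
Profit at T = |F_mkt − F*| = |451.81 − 475.1949| = €23.38 per share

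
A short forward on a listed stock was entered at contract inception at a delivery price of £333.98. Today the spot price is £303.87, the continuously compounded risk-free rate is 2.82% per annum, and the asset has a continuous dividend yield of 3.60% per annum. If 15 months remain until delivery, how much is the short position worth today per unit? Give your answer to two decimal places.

£31.91

Current fair forward for the remaining 15 months: F = S·e^((r − q)·T), (r − q) = 0.0282 − 0.0360 = -0.0078
F = 303.87 · e^(-0.0078 × 15/12) = 303.87 × 0.990297 = 300.9215
Value of long forward = (F − K)·e^(−rT) = (300.9215 − 333.98) · e^(−0.0282·15/12)
= -33.0585 × 0.965364 = -31.91
Short position value = −(long value) = £31.91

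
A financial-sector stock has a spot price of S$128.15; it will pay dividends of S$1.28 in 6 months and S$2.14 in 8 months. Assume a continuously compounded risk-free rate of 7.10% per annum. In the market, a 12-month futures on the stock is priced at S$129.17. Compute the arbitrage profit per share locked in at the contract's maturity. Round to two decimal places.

PV(dividends) I = 1.28·e^(−0.0710·6/12) + 2.14·e^(−0.0710·8/12) = 3.2764
Fair futures F* = (S − I)·e^(rT) = (128.15 − 3.2764)·e^0.071000 = 124.8736 × 1.073581 = 134.0619
Market S$129.17 < fair 134.0619: forward underpriced → reverse cash-and-carry (short the stock, invest proceeds at r, pay the dividends, go long the forward).
Profit at T = |F_mkt − F*| = |129.17 − 134.0619| = S$4.89 per share

S$4.89 per share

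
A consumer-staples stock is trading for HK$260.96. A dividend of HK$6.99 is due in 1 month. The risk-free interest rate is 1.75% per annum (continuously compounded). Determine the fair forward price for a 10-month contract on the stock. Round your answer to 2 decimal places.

HK$257.71

PV(dividends) I = 6.99·e^(−0.0175·1/12)
I = 6.9798
F = (S − I)·e^(rT) = (260.96 − 6.9798) · e^(0.0175·10/12)
= 253.9802 · e^0.014583 = 253.9802 × 1.014690 = HK$257.71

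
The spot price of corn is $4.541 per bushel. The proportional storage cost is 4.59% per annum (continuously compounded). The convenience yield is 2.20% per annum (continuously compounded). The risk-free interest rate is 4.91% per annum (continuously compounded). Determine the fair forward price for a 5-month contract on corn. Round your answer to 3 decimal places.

$4.681 per bushel

Net carry = r + u − y = 0.0491 + 0.0459 − 0.0220 = 0.0730
F = S·e^((r+u−y)T) = 4.541 · e^(0.0730 × 5/12) = 4.541 · e^0.030417
= 4.541 × 1.030884 = $4.681 per bushel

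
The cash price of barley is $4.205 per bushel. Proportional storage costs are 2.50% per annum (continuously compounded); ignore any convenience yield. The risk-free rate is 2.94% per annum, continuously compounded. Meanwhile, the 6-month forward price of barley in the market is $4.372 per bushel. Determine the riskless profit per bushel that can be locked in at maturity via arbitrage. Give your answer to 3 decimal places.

Fair forward: F* = S·e^(carry·T), with carry = (r + u) = 0.0294 + 0.0250 = 0.0544
F* = 4.205 · e^(0.0544 × 6/12) = 4.205 · e^0.027200 = 4.205 × 1.027573 = $4.3209
Market $4.372 > fair $4.3209: forward overpriced → cash-and-carry (buy spot, short the forward).
At maturity, profit = |F_mkt − F*| = |4.372 − 4.3209| = $0.051 per bushel

$0.051 per bushel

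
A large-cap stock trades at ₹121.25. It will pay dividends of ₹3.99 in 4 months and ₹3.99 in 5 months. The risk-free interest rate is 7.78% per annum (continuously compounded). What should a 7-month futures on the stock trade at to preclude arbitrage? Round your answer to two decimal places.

PV(dividends) I = 3.99·e^(−0.0778·4/12) + 3.99·e^(−0.0778·5/12)
I = 3.8879 + 3.8627 = 7.7506
F = (S − I)·e^(rT) = (121.25 − 7.7506) · e^(0.0778·7/12)
= 113.4994 · e^0.045383 = 113.4994 × 1.046429 = ₹118.77

₹118.77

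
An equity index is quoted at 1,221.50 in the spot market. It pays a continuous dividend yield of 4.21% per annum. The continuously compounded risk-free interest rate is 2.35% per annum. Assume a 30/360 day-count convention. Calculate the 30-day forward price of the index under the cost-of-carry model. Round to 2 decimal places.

F = S·e^((r − q)T) = 1221.50 · e^((0.0235 − 0.0421) × 30/360)
= 1221.50 · e^-0.00155000 = 1221.50 × 0.99845120
F = 1,219.61

1,219.61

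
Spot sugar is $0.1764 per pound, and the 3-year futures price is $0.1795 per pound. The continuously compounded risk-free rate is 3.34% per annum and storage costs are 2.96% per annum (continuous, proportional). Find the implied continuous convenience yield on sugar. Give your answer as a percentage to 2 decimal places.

5.72%

F = S·e^((r+u−y)T) ⇒ (r+u−y) = ln(F/S)/T
ln(0.1795/0.1764) = 0.017421; /T ⇒ 0.005807
y = r + u − ln(F/S)/T = 0.0334 + 0.0296 − 0.005807 = 0.057193
y = 5.72%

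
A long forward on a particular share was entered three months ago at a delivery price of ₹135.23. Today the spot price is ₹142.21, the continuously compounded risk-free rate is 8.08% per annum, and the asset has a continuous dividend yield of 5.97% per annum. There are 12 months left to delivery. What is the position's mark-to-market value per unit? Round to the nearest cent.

₹9.24

Current fair forward for the remaining 12 months: F = S·e^((r − q)·T), (r − q) = 0.0808 − 0.0597 = 0.0211
F = 142.21 · e^(0.0211 × 12/12) = 142.21 × 1.021324 = 145.2425
Value of long forward = (F − K)·e^(−rT) = (145.2425 − 135.23) · e^(−0.0808·12/12)
= 10.0125 × 0.922378 = 9.24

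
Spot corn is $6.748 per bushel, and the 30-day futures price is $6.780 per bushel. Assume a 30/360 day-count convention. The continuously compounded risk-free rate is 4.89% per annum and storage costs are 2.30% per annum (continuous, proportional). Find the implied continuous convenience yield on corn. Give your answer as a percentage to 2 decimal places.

F = S·e^((r+u−y)T) ⇒ (r+u−y) = ln(F/S)/T
ln(6.780/6.748) = 0.004731; /T ⇒ 0.056772
y = r + u − ln(F/S)/T = 0.0489 + 0.0230 − 0.056772 = 0.015128
y = 1.51%

1.51%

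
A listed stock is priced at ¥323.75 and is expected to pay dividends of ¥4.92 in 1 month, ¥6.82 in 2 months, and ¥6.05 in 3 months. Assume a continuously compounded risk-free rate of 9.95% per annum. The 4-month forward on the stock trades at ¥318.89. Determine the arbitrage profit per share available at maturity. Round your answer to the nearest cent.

PV(dividends) I = 4.92·e^(−0.0995·1/12) + 6.82·e^(−0.0995·2/12) + 6.05·e^(−0.0995·3/12) = 17.4886
Fair forward F* = (S − I)·e^(rT) = (323.75 − 17.4886)·e^0.033167 = 306.2614 × 1.033723 = 316.5895
Market ¥318.89 > fair 316.5895: forward overpriced → cash-and-carry (borrow at r, buy the stock and collect the dividends, short the forward).
Profit at T = |F_mkt − F*| = |318.89 − 316.5895| = ¥2.30 per share

¥2.30 per share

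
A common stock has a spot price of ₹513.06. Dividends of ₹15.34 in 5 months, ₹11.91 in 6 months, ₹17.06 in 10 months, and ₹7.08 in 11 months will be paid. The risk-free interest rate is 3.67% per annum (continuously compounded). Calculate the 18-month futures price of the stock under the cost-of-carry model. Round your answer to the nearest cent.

₹489.06

PV(dividends) I = 15.34·e^(−0.0367·5/12) + 11.91·e^(−0.0367·6/12) + 17.06·e^(−0.0367·10/12) + 7.08·e^(−0.0367·11/12)
I = 15.1072 + 11.6934 + 16.5461 + 6.8458 = 50.1925
F = (S − I)·e^(rT) = (513.06 − 50.1925) · e^(0.0367·18/12)
= 462.8675 · e^0.055050 = 462.8675 × 1.056593 = ₹489.06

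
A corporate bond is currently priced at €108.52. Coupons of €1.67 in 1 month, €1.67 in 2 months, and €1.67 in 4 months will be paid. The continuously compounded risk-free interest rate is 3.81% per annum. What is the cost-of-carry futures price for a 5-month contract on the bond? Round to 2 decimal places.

€105.20

PV(coupons) I = 1.67·e^(−0.0381·1/12) + 1.67·e^(−0.0381·2/12) + 1.67·e^(−0.0381·4/12)
I = 1.6647 + 1.6594 + 1.6489 = 4.9730
F = (S − I)·e^(rT) = (108.52 − 4.9730) · e^(0.0381·5/12)
= 103.5470 · e^0.015875 = 103.5470 × 1.016002 = €105.20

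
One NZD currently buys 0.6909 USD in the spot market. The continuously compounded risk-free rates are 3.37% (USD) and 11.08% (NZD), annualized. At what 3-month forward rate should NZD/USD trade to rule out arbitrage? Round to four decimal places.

0.6777

F = S·e^((r_USD − r_NZD)T) = 0.6909 · e^((0.0337 − 0.1108) × 3/12)
= 0.6909 · e^-0.019275 = 0.6909 × 0.980910
F = 0.6777 USD per NZD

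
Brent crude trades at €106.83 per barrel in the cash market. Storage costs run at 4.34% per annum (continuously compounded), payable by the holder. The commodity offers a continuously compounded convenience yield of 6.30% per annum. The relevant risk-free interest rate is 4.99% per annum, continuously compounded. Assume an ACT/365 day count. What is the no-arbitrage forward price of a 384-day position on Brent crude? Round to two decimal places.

€110.29 per barrel

Net carry = r + u − y = 0.0499 + 0.0434 − 0.0630 = 0.0303
F = S·e^((r+u−y)T) = 106.83 · e^(0.0303 × 384/365) = 106.83 · e^0.031877
= 106.83 × 1.032391 = €110.29 per barrel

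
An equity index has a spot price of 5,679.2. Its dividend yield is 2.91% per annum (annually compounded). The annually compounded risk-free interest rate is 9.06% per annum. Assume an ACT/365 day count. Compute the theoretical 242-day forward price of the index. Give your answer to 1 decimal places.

F = S · (1+r)^T / (1+q)^T
= 5679.2 × 1.059187 / 1.019200 = 5679.2 × 1.039234
F = 5,902.0

5,902.0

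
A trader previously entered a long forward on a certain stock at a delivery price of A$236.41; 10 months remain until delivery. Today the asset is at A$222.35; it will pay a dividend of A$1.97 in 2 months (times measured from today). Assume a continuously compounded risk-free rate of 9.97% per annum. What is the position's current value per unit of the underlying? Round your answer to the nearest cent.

A$2.85

PV(remaining dividends) I = 1.97·e^(−0.0997·2/12) = 1.9375
Current forward F = (S − I)·e^(rT) = (222.35 − 1.9375)·e^(0.0997·10/12) = 220.4125 × 1.086632 = 239.5073
Value (long) = (F − K)·e^(−rT) = (239.5073 − 236.41) × 0.920274 = 2.8504
Value = A$2.85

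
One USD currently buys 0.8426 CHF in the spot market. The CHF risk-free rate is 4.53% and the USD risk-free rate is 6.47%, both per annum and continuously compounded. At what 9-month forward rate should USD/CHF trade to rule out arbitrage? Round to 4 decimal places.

0.8304

F = S·e^((r_CHF − r_USD)T) = 0.8426 · e^((0.0453 − 0.0647) × 9/12)
= 0.8426 · e^-0.014550 = 0.8426 × 0.985555
F = 0.8304 CHF per USD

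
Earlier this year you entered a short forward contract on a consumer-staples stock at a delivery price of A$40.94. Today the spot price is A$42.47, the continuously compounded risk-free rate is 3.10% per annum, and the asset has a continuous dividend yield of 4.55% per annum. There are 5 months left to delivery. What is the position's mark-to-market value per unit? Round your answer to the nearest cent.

Current fair forward for the remaining 5 months: F = S·e^((r − q)·T), (r − q) = 0.0310 − 0.0455 = -0.0145
F = 42.47 · e^(-0.0145 × 5/12) = 42.47 × 0.993977 = 42.2142
Value of long forward = (F − K)·e^(−rT) = (42.2142 − 40.94) · e^(−0.0310·5/12)
= 1.2742 × 0.987166 = 1.26
Short position value = −(long value) = -A$1.26

-A$1.26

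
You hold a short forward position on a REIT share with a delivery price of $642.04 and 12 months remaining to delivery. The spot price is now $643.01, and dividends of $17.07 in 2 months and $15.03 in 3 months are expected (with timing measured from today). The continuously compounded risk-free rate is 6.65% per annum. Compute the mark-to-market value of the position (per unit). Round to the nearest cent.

-$10.61

PV(remaining dividends) I = 17.07·e^(−0.0665·2/12) + 15.03·e^(−0.0665·3/12) = 31.6640
Current forward F = (S − I)·e^(rT) = (643.01 − 31.6640)·e^(0.0665·12/12) = 611.3460 × 1.068761 = 653.3828
Value (long) = (F − K)·e^(−rT) = (653.3828 − 642.04) × 0.935663 = 10.6130
Short position value = −(long value) = -$10.61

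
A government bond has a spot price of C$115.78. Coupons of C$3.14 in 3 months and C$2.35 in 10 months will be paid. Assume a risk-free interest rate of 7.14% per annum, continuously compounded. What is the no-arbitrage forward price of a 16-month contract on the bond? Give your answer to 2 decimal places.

PV(coupons) I = 3.14·e^(−0.0714·3/12) + 2.35·e^(−0.0714·10/12)
I = 3.0844 + 2.2143 = 5.2987
F = (S − I)·e^(rT) = (115.78 − 5.2987) · e^(0.0714·16/12)
= 110.4813 · e^0.095200 = 110.4813 × 1.099879 = C$121.52

C$121.52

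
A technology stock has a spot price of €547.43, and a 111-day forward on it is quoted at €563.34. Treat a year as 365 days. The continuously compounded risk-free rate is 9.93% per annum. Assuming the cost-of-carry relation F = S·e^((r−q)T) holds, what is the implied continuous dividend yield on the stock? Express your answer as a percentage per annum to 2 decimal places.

From F = S·e^((r−q)T): (r − q) = ln(F/S)/T
ln(563.34/547.43) = ln(1.029063) = 0.028649
(r − q) = 0.028649 / (111/365) = 0.094206
q = r − ln(F/S)/T = 0.0993 − 0.094206 = 0.005094
q = 0.51%

0.51%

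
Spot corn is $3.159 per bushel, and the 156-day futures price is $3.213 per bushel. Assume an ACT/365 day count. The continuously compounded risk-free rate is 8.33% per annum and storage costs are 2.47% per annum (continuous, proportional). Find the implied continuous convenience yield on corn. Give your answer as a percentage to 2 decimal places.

6.83%

F = S·e^((r+u−y)T) ⇒ (r+u−y) = ln(F/S)/T
ln(3.213/3.159) = 0.016950; /T ⇒ 0.039659
y = r + u − ln(F/S)/T = 0.0833 + 0.0247 − 0.039659 = 0.068341
y = 6.83%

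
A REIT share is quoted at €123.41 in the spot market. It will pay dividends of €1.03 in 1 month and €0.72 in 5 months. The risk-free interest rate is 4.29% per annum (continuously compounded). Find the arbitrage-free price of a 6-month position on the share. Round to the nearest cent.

PV(dividends) I = 1.03·e^(−0.0429·1/12) + 0.72·e^(−0.0429·5/12)
I = 1.0263 + 0.7072 = 1.7335
F = (S − I)·e^(rT) = (123.41 − 1.7335) · e^(0.0429·6/12)
= 121.6765 · e^0.021450 = 121.6765 × 1.021682 = €124.31

€124.31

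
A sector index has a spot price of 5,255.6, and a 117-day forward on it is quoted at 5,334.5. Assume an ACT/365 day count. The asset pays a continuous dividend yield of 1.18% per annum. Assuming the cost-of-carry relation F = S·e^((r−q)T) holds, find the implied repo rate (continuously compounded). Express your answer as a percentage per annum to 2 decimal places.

5.83%

From F = S·e^((r−q)T): (r − q) = ln(F/S)/T
ln(5334.5/5255.6) = ln(1.015013) = 0.014901
(r − q) = 0.014901 / (117/365) = 0.046486
r = ln(F/S)/T + q = 0.046486 + 0.0118 = 0.058286
r = 5.83%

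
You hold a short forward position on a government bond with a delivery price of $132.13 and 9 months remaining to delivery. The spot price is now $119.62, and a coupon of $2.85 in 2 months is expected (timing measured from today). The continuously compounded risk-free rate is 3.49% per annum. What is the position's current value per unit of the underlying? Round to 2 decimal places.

PV(remaining coupons) I = 2.85·e^(−0.0349·2/12) = 2.8335
Current forward F = (S − I)·e^(rT) = (119.62 − 2.8335)·e^(0.0349·9/12) = 116.7865 × 1.026521 = 119.8838
Value (long) = (F − K)·e^(−rT) = (119.8838 − 132.13) × 0.974165 = -11.9298
Short position value = −(long value) = $11.93

$11.93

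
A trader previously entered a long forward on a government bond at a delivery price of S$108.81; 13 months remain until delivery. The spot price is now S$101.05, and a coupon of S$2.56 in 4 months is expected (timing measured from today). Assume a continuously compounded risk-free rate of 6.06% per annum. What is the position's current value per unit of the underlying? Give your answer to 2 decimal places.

PV(remaining coupons) I = 2.56·e^(−0.0606·4/12) = 2.5088
Current forward F = (S − I)·e^(rT) = (101.05 − 2.5088)·e^(0.0606·13/12) = 98.5412 × 1.067853 = 105.2275
Value (long) = (F − K)·e^(−rT) = (105.2275 − 108.81) × 0.936459 = -3.3549
Value = -S$3.35

-S$3.35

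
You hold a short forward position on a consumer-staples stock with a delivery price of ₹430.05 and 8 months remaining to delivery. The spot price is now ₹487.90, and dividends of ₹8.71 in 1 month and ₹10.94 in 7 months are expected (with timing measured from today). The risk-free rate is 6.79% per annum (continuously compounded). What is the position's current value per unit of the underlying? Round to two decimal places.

PV(remaining dividends) I = 8.71·e^(−0.0679·1/12) + 10.94·e^(−0.0679·7/12) = 19.1760
Current forward F = (S − I)·e^(rT) = (487.90 − 19.1760)·e^(0.0679·8/12) = 468.7240 × 1.046307 = 490.4292
Value (long) = (F − K)·e^(−rT) = (490.4292 − 430.05) × 0.955743 = 57.7070
Short position value = −(long value) = -₹57.71

-₹57.71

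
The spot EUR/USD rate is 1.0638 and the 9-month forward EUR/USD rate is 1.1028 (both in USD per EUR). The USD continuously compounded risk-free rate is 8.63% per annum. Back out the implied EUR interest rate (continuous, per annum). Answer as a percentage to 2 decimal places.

3.83%

F = S·e^((r_USD − r_EUR)T) ⇒ r_EUR = r_USD − ln(F/S)/T
ln(1.1028/1.0638) = 0.036005; /(9/12) = 0.048007
r_EUR = 0.0863 − 0.048007 = 0.038293
r_EUR = 3.83%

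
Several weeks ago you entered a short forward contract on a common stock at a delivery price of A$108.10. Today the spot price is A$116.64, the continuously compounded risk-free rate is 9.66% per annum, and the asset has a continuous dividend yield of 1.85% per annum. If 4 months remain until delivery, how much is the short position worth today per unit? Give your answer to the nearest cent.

-A$11.25

Current fair forward for the remaining 4 months: F = S·e^((r − q)·T), (r − q) = 0.0966 − 0.0185 = 0.0781
F = 116.64 · e^(0.0781 × 4/12) = 116.64 × 1.026375 = 119.7164
Value of long forward = (F − K)·e^(−rT) = (119.7164 − 108.10) · e^(−0.0966·4/12)
= 11.6164 × 0.968313 = 11.25
Short position value = −(long value) = -A$11.25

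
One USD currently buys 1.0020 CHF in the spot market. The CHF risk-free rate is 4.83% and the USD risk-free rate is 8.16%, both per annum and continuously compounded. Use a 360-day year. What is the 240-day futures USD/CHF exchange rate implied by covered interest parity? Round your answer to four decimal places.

F = S·e^((r_CHF − r_USD)T) = 1.0020 · e^((0.0483 − 0.0816) × 240/360)
= 1.0020 · e^-0.022200 = 1.0020 × 0.978045
F = 0.9800 CHF per USD

0.9800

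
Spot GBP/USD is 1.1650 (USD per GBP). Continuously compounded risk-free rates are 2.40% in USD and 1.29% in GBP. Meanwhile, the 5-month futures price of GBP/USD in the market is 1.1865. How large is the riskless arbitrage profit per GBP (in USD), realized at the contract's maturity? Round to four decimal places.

0.0161 per GBP (in USD)

Fair futures: F* = S·e^(carry·T), with carry = (r_USD − r_GBP) = 0.0240 − 0.0129 = 0.0111
F* = 1.1650 · e^(0.0111 × 5/12) = 1.1650 · e^0.004625 = 1.1650 × 1.004636 = 1.1704
Market 1.1865 > fair 1.1704: forward overpriced → cash-and-carry (buy spot, short the forward).
At maturity, profit = |F_mkt − F*| = |1.1865 − 1.1704| = 0.0161 per GBP (in USD)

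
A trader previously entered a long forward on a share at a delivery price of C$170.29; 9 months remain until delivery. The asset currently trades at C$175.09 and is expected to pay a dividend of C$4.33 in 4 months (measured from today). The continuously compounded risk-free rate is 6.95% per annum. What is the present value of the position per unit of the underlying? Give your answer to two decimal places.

C$9.22

PV(remaining dividends) I = 4.33·e^(−0.0695·4/12) = 4.2308
Current forward F = (S − I)·e^(rT) = (175.09 − 4.2308)·e^(0.0695·9/12) = 170.8592 × 1.053507 = 180.0014
Value (long) = (F − K)·e^(−rT) = (180.0014 − 170.29) × 0.949210 = 9.2182
Value = C$9.22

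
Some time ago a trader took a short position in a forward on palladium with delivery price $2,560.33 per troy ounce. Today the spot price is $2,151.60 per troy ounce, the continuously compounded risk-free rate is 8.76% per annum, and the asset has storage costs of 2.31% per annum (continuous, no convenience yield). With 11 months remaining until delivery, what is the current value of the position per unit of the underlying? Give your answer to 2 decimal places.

Current fair forward for the remaining 11 months: F = S·e^((r + u)·T), (r + u) = 0.0876 + 0.0231 = 0.1107
F = 2151.60 · e^(0.1107 × 11/12) = 2151.60 × 1.10680225 = 2381.3957
Value of long forward = (F − K)·e^(−rT) = (2381.3957 − 2560.33) · e^(−0.0876·11/12)
= -178.9343 × 0.92283945 = -165.13
Short position value = −(long value) = $165.13

$165.13 per troy ounce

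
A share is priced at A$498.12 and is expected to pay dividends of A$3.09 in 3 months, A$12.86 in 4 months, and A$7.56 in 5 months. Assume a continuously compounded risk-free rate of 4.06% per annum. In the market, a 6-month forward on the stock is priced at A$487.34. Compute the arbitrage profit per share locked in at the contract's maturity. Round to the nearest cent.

A$2.66 per share

PV(dividends) I = 3.09·e^(−0.0406·3/12) + 12.86·e^(−0.0406·4/12) + 7.56·e^(−0.0406·5/12) = 23.1791
Fair forward F* = (S − I)·e^(rT) = (498.12 − 23.1791)·e^0.020300 = 474.9409 × 1.020507 = 484.6805
Market A$487.34 > fair 484.6805: forward overpriced → cash-and-carry (borrow at r, buy the stock and collect the dividends, short the forward).
Profit at T = |F_mkt − F*| = |487.34 − 484.6805| = A$2.66 per share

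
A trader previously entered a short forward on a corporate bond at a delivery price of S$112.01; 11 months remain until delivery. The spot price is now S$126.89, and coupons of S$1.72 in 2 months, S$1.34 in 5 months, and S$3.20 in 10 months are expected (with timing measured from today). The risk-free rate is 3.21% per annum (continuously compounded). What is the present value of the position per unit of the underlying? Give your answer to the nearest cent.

-S$11.98

PV(remaining coupons) I = 1.72·e^(−0.0321·2/12) + 1.34·e^(−0.0321·5/12) + 3.20·e^(−0.0321·10/12) = 6.1486
Current forward F = (S − I)·e^(rT) = (126.89 − 6.1486)·e^(0.0321·11/12) = 120.7414 × 1.029862 = 124.3470
Value (long) = (F − K)·e^(−rT) = (124.3470 − 112.01) × 0.971004 = 11.9793
Short position value = −(long value) = -S$11.98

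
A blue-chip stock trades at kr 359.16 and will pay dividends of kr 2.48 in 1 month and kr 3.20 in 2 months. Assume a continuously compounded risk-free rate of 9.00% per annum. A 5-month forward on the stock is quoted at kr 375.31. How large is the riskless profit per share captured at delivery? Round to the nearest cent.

PV(dividends) I = 2.48·e^(−0.0900·1/12) + 3.20·e^(−0.0900·2/12) = 5.6138
Fair forward F* = (S − I)·e^(rT) = (359.16 − 5.6138)·e^0.037500 = 353.5462 × 1.038212 = 367.0559
Market kr 375.31 > fair 367.0559: forward overpriced → cash-and-carry (borrow at r, buy the stock and collect the dividends, short the forward).
Profit at T = |F_mkt − F*| = |375.31 − 367.0559| = kr 8.25 per share

kr 8.25 per share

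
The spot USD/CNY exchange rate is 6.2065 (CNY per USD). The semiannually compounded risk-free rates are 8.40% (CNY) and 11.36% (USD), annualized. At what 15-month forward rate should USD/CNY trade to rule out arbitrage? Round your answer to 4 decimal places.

By covered interest parity, F = S · (1+r_CNY/2)^(2T) / (1+r_USD/2)^(2T)
= 6.2065 × 1.108331 / 1.148106 = 6.2065 × 0.965356
F = 5.9915 CNY per USD

5.9915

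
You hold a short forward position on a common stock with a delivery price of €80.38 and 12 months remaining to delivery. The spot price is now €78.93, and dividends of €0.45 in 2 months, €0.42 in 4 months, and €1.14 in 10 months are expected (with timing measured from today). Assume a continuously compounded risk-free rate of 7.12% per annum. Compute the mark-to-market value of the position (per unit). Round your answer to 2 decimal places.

-€2.14

PV(remaining dividends) I = 0.45·e^(−0.0712·2/12) + 0.42·e^(−0.0712·4/12) + 1.14·e^(−0.0712·10/12) = 1.9292
Current forward F = (S − I)·e^(rT) = (78.93 − 1.9292)·e^(0.0712·12/12) = 77.0008 × 1.073796 = 82.6832
Value (long) = (F − K)·e^(−rT) = (82.6832 − 80.38) × 0.931276 = 2.1449
Short position value = −(long value) = -€2.14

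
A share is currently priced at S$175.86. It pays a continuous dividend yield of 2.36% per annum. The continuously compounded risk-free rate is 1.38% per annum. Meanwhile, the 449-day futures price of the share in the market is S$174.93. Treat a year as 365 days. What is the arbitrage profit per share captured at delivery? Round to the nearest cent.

S$1.18 per share

Fair futures: F* = S·e^(carry·T), with carry = (r − q) = 0.0138 − 0.0236 = -0.0098
F* = 175.86 · e^(-0.0098 × 449/365) = 175.86 · e^-0.012055 = 175.86 × 0.988017 = S$173.7527
Market S$174.93 > fair S$173.7527: forward overpriced → cash-and-carry (buy spot, short the forward).
At maturity, profit = |F_mkt − F*| = |174.93 − 173.7527| = S$1.18 per share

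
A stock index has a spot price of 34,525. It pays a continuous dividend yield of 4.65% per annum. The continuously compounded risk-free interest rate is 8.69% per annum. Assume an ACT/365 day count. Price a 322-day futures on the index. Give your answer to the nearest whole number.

F = S·e^((r − q)T) = 34525 · e^((0.0869 − 0.0465) × 322/365)
= 34525 · e^0.035641 = 34525 × 1.036284
F = 35,778

35,778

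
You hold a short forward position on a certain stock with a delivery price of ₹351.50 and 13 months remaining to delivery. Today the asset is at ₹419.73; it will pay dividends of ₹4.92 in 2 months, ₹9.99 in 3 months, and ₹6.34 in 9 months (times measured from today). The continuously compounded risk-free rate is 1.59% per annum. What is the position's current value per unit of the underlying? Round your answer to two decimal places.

-₹53.11

PV(remaining dividends) I = 4.92·e^(−0.0159·2/12) + 9.99·e^(−0.0159·3/12) + 6.34·e^(−0.0159·9/12) = 21.1222
Current forward F = (S − I)·e^(rT) = (419.73 − 21.1222)·e^(0.0159·13/12) = 398.6078 × 1.017374 = 405.5332
Value (long) = (F − K)·e^(−rT) = (405.5332 − 351.50) × 0.982923 = 53.1105
Short position value = −(long value) = -₹53.11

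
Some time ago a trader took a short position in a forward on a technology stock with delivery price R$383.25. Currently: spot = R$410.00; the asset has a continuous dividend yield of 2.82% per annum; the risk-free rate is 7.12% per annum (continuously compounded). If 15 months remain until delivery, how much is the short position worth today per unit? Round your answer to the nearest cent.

Current fair forward for the remaining 15 months: F = S·e^((r − q)·T), (r − q) = 0.0712 − 0.0282 = 0.0430
F = 410.00 · e^(0.0430 × 15/12) = 410.00 × 1.055221 = 432.6406
Value of long forward = (F − K)·e^(−rT) = (432.6406 − 383.25) · e^(−0.0712·15/12)
= 49.3906 × 0.914846 = 45.18
Short position value = −(long value) = -R$45.18

-R$45.18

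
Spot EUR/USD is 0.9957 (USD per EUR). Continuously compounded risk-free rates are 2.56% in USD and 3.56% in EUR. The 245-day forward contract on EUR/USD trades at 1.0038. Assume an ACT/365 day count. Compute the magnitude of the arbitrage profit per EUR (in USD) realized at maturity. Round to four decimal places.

Fair forward: F* = S·e^(carry·T), with carry = (r_USD − r_EUR) = 0.0256 − 0.0356 = -0.0100
F* = 0.9957 · e^(-0.0100 × 245/365) = 0.9957 · e^-0.006712 = 0.9957 × 0.993310 = 0.9890
Market 1.0038 > fair 0.9890: forward overpriced → cash-and-carry (buy spot, short the forward).
At maturity, profit = |F_mkt − F*| = |1.0038 − 0.9890| = 0.0148 per EUR (in USD)

0.0148 per EUR (in USD)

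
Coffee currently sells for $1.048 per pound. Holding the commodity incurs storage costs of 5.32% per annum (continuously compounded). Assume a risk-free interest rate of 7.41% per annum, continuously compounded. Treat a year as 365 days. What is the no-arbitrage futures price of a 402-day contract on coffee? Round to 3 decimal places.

$1.206 per pound

Net carry = r + u − y = 0.0741 + 0.0532 − 0.0000 = 0.1273
F = S·e^((r+u−y)T) = 1.048 · e^(0.1273 × 402/365) = 1.048 · e^0.140204
= 1.048 × 1.150508 = $1.206 per pound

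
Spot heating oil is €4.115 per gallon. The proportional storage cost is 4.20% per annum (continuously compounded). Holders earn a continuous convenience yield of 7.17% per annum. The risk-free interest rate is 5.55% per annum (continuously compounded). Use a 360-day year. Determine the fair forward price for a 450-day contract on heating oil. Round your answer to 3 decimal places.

€4.250 per gallon

Net carry = r + u − y = 0.0555 + 0.0420 − 0.0717 = 0.0258
F = S·e^((r+u−y)T) = 4.115 · e^(0.0258 × 450/360) = 4.115 · e^0.032250
= 4.115 × 1.032776 = €4.250 per gallon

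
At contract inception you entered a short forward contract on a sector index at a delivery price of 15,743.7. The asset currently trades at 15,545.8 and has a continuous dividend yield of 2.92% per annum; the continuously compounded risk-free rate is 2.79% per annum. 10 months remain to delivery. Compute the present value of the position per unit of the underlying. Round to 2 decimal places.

Current fair forward for the remaining 10 months: F = S·e^((r − q)·T), (r − q) = 0.0279 − 0.0292 = -0.0013
F = 15545.8 · e^(-0.0013 × 10/12) = 15545.8 × 0.99891725 = 15528.9678
Value of long forward = (F − K)·e^(−rT) = (15528.9678 − 15743.7) · e^(−0.0279·10/12)
= -214.7322 × 0.97701820 = -209.80
Short position value = −(long value) = 209.80

209.80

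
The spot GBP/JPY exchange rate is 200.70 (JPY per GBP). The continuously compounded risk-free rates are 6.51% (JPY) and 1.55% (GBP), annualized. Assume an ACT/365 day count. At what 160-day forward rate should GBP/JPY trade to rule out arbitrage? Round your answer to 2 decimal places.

205.11

F = S·e^((r_JPY − r_GBP)T) = 200.70 · e^((0.0651 − 0.0155) × 160/365)
= 200.70 · e^0.021742 = 200.70 × 1.021980
F = 205.11 JPY per GBP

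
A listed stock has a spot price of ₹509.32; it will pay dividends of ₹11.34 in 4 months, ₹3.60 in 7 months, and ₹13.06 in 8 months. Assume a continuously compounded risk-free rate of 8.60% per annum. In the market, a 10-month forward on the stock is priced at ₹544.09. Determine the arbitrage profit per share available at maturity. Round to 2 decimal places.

₹25.69 per share

PV(dividends) I = 11.34·e^(−0.0860·4/12) + 3.60·e^(−0.0860·7/12) + 13.06·e^(−0.0860·8/12) = 26.7757
Fair forward F* = (S − I)·e^(rT) = (509.32 − 26.7757)·e^0.071667 = 482.5443 × 1.074298 = 518.3964
Market ₹544.09 > fair 518.3964: forward overpriced → cash-and-carry (borrow at r, buy the stock and collect the dividends, short the forward).
Profit at T = |F_mkt − F*| = |544.09 − 518.3964| = ₹25.69 per share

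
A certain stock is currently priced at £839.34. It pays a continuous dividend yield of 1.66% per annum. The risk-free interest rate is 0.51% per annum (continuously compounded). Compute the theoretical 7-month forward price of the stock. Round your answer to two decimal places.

£833.73

F = S·e^((r − q)T) = 839.34 · e^((0.0051 − 0.0166) × 7/12)
= 839.34 · e^-0.006708 = 839.34 × 0.993314
F = £833.73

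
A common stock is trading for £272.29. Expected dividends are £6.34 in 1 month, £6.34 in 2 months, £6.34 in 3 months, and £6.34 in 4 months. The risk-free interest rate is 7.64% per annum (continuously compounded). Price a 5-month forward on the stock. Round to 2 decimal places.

£255.33

PV(dividends) I = 6.34·e^(−0.0764·1/12) + 6.34·e^(−0.0764·2/12) + 6.34·e^(−0.0764·3/12) + 6.34·e^(−0.0764·4/12)
I = 6.2998 + 6.2598 + 6.2201 + 6.1806 = 24.9603
F = (S − I)·e^(rT) = (272.29 − 24.9603) · e^(0.0764·5/12)
= 247.3297 · e^0.031833 = 247.3297 × 1.032345 = £255.33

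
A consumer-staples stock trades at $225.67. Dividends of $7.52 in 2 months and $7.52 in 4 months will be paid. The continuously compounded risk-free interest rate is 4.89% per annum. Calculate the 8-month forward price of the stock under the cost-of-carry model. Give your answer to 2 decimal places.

PV(dividends) I = 7.52·e^(−0.0489·2/12) + 7.52·e^(−0.0489·4/12)
I = 7.4590 + 7.3984 = 14.8574
F = (S − I)·e^(rT) = (225.67 − 14.8574) · e^(0.0489·8/12)
= 210.8126 · e^0.032600 = 210.8126 × 1.033137 = $217.80

$217.80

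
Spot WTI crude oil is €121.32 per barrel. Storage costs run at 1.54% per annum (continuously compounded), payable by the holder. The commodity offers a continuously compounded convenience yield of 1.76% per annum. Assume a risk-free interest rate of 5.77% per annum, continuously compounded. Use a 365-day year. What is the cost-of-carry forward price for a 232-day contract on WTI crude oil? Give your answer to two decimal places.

€125.68 per barrel

Net carry = r + u − y = 0.0577 + 0.0154 − 0.0176 = 0.0555
F = S·e^((r+u−y)T) = 121.32 · e^(0.0555 × 232/365) = 121.32 · e^0.035277
= 121.32 × 1.035907 = €125.68 per barrel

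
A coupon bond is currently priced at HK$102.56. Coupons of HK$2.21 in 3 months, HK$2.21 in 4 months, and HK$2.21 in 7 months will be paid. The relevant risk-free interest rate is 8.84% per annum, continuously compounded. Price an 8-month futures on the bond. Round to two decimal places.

PV(coupons) I = 2.21·e^(−0.0884·3/12) + 2.21·e^(−0.0884·4/12) + 2.21·e^(−0.0884·7/12)
I = 2.1617 + 2.1458 + 2.0989 = 6.4064
F = (S − I)·e^(rT) = (102.56 − 6.4064) · e^(0.0884·8/12)
= 96.1536 · e^0.058933 = 96.1536 × 1.060704 = HK$101.99

HK$101.99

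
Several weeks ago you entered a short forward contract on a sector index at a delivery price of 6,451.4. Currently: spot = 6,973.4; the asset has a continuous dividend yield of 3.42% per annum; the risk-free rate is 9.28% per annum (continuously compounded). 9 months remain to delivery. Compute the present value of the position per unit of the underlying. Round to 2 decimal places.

Current fair forward for the remaining 9 months: F = S·e^((r − q)·T), (r − q) = 0.0928 − 0.0342 = 0.0586
F = 6973.4 · e^(0.0586 × 9/12) = 6973.4 × 1.04493011 = 7286.7156
Value of long forward = (F − K)·e^(−rT) = (7286.7156 − 6451.4) · e^(−0.0928·9/12)
= 835.3156 × 0.93276685 = 779.15
Short position value = −(long value) = -779.15

-779.15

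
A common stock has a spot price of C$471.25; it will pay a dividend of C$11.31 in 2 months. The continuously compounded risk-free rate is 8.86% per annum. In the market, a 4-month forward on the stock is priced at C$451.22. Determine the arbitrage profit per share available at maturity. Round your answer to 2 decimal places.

C$22.68 per share

PV(dividends) I = 11.31·e^(−0.0886·2/12) = 11.1442
Fair forward F* = (S − I)·e^(rT) = (471.25 − 11.1442)·e^0.029533 = 460.1058 × 1.029973 = 473.8966
Market C$451.22 < fair 473.8966: forward underpriced → reverse cash-and-carry (short the stock, invest proceeds at r, pay the dividends, go long the forward).
Profit at T = |F_mkt − F*| = |451.22 − 473.8966| = C$22.68 per share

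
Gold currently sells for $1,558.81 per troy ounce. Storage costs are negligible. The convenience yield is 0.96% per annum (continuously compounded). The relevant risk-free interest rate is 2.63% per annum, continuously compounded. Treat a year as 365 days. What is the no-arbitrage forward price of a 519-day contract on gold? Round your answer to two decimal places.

Net carry = r + u − y = 0.0263 + 0.0000 − 0.0096 = 0.0167
F = S·e^((r+u−y)T) = 1558.81 · e^(0.0167 × 519/365) = 1558.81 · e^0.02374603
= 1558.81 × 1.02403021 = $1,596.27 per troy ounce

$1,596.27 per troy ounce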